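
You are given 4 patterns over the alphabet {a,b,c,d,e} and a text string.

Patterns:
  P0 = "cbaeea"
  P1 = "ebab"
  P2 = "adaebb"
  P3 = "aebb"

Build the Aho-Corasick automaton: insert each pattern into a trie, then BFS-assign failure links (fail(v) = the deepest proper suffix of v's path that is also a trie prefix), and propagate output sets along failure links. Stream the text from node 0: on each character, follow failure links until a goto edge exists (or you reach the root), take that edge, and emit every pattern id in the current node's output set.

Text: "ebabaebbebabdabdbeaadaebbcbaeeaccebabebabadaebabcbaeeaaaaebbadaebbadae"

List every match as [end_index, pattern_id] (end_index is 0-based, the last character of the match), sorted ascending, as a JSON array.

Build automaton:
Trie (insert patterns):
  0='ε' goto a→11 c→1 e→7
  1='c' goto b→2
  2='cb' goto a→3
  3='cba' goto e→4
  4='cbae' goto e→5
  5='cbaee' goto a→6
  6='cbaeea' goto ·  [P0 ends]
  7='e' goto b→8
  8='eb' goto a→9
  9='eba' goto b→10
  10='ebab' goto ·  [P1 ends]
  11='a' goto d→12 e→17
  12='ad' goto a→13
  13='ada' goto e→14
  14='adae' goto b→15
  15='adaeb' goto b→16
  16='adaebb' goto ·  [P2 ends]
  17='ae' goto b→18
  18='aeb' goto b→19
  19='aebb' goto ·  [P3 ends]

Failure links (BFS by depth):
  fail(1) 'c': from fail(0)=0 chase 'c': 0 ⇒ 0;  out=∅∪out(0)=∅
  fail(7) 'e': from fail(0)=0 chase 'e': 0 ⇒ 0;  out=∅∪out(0)=∅
  fail(11) 'a': from fail(0)=0 chase 'a': 0 ⇒ 0;  out=∅∪out(0)=∅
  fail(2) 'cb': from fail(1)=0 chase 'b': 0 ⇒ 0;  out=∅∪out(0)=∅
  fail(8) 'eb': from fail(7)=0 chase 'b': 0 ⇒ 0;  out=∅∪out(0)=∅
  fail(12) 'ad': from fail(11)=0 chase 'd': 0 ⇒ 0;  out=∅∪out(0)=∅
  fail(17) 'ae': from fail(11)=0 chase 'e': 0 ⇒ 7;  out=∅∪out(7)=∅
  fail(3) 'cba': from fail(2)=0 chase 'a': 0 ⇒ 11;  out=∅∪out(11)=∅
  fail(9) 'eba': from fail(8)=0 chase 'a': 0 ⇒ 11;  out=∅∪out(11)=∅
  fail(13) 'ada': from fail(12)=0 chase 'a': 0 ⇒ 11;  out=∅∪out(11)=∅
  fail(18) 'aeb': from fail(17)=7 chase 'b': 7 ⇒ 8;  out=∅∪out(8)=∅
  fail(4) 'cbae': from fail(3)=11 chase 'e': 11 ⇒ 17;  out=∅∪out(17)=∅
  fail(10) 'ebab': from fail(9)=11 chase 'b': 11→0 ⇒ 0;  out={1}∪out(0)={1}
  fail(14) 'adae': from fail(13)=11 chase 'e': 11 ⇒ 17;  out=∅∪out(17)=∅
  fail(19) 'aebb': from fail(18)=8 chase 'b': 8→0 ⇒ 0;  out={3}∪out(0)={3}
  fail(5) 'cbaee': from fail(4)=17 chase 'e': 17→7→0 ⇒ 7;  out=∅∪out(7)=∅
  fail(15) 'adaeb': from fail(14)=17 chase 'b': 17 ⇒ 18;  out=∅∪out(18)=∅
  fail(6) 'cbaeea': from fail(5)=7 chase 'a': 7→0 ⇒ 11;  out={0}∪out(11)={0}
  fail(16) 'adaebb': from fail(15)=18 chase 'b': 18 ⇒ 19;  out={2}∪out(19)={2,3}

Text stream:
pos 0 'e': at 7
pos 1 'b': at 8
pos 2 'a': at 9
pos 3 'b': at 10  ** P1@[0:3]
pos 4 'a': at 11 ·f
pos 5 'e': at 17
pos 6 'b': at 18
pos 7 'b': at 19  ** P3@[4:7]
pos 8 'e': at 7 ·f
pos 9 'b': at 8
pos 10 'a': at 9
pos 11 'b': at 10  ** P1@[8:11]
pos 12 'd': at 0 ·f
pos 13 'a': at 11
pos 14 'b': at 0 ·f
pos 15 'd': at 0
pos 16 'b': at 0
pos 17 'e': at 7
pos 18 'a': at 11 ·f
pos 19 'a': at 11 ·f
pos 20 'd': at 12
pos 21 'a': at 13
pos 22 'e': at 14
pos 23 'b': at 15
pos 24 'b': at 16  ** P2@[19:24],P3@[21:24]
pos 25 'c': at 1 ·f
pos 26 'b': at 2
pos 27 'a': at 3
pos 28 'e': at 4
pos 29 'e': at 5
pos 30 'a': at 6  ** P0@[25:30]
pos 31 'c': at 1 ·f
pos 32 'c': at 1 ·f
pos 33 'e': at 7 ·f
pos 34 'b': at 8
pos 35 'a': at 9
pos 36 'b': at 10  ** P1@[33:36]
pos 37 'e': at 7 ·f
pos 38 'b': at 8
pos 39 'a': at 9
pos 40 'b': at 10  ** P1@[37:40]
pos 41 'a': at 11 ·f
pos 42 'd': at 12
pos 43 'a': at 13
pos 44 'e': at 14
pos 45 'b': at 15
pos 46 'a': at 9 ·f
pos 47 'b': at 10  ** P1@[44:47]
pos 48 'c': at 1 ·f
pos 49 'b': at 2
pos 50 'a': at 3
pos 51 'e': at 4
pos 52 'e': at 5
pos 53 'a': at 6  ** P0@[48:53]
pos 54 'a': at 11 ·f
pos 55 'a': at 11 ·f
pos 56 'a': at 11 ·f
pos 57 'e': at 17
pos 58 'b': at 18
pos 59 'b': at 19  ** P3@[56:59]
pos 60 'a': at 11 ·f
pos 61 'd': at 12
pos 62 'a': at 13
pos 63 'e': at 14
pos 64 'b': at 15
pos 65 'b': at 16  ** P2@[60:65],P3@[62:65]
pos 66 'a': at 11 ·f
pos 67 'd': at 12
pos 68 'a': at 13
pos 69 'e': at 14

Matches: [[3,1],[7,3],[11,1],[24,2],[24,3],[30,0],[36,1],[40,1],[47,1],[53,0],[59,3],[65,2],[65,3]]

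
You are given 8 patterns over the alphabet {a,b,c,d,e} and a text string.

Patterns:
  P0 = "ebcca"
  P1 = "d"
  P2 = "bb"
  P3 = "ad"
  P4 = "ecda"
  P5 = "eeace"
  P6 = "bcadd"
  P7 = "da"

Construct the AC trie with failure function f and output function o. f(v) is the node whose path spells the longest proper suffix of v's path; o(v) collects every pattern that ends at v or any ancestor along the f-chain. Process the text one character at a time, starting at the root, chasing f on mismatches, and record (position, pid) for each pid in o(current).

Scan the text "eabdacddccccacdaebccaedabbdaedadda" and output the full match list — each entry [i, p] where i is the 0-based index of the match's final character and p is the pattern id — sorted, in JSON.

Build automaton:
Trie nodes:
  n0 'ε': a→9 b→7 d→6 e→1
  n1 'e': b→2 c→11 e→14
  n2 'eb': c→3
  n3 'ebc': c→4
  n4 'ebcc': a→5
  n5 'ebcca': ·  [P0 ends]
  n6 'd': a→22  [P1 ends]
  n7 'b': b→8 c→18
  n8 'bb': ·  [P2 ends]
  n9 'a': d→10
  n10 'ad': ·  [P3 ends]
  n11 'ec': d→12
  n12 'ecd': a→13
  n13 'ecda': ·  [P4 ends]
  n14 'ee': a→15
  n15 'eea': c→16
  n16 'eeac': e→17
  n17 'eeace': ·  [P5 ends]
  n18 'bc': a→19
  n19 'bca': d→20
  n20 'bcad': d→21
  n21 'bcadd': ·  [P6 ends]
  n22 'da': ·  [P7 ends]

Failure links (BFS by depth):
  n1('e'): parent n0 fail=0; on 'e' 0 → fail=0;  out ∅∪∅=∅
  n6('d'): parent n0 fail=0; on 'd' 0 → fail=0;  out {1}∪∅={1}
  n7('b'): parent n0 fail=0; on 'b' 0 → fail=0;  out ∅∪∅=∅
  n9('a'): parent n0 fail=0; on 'a' 0 → fail=0;  out ∅∪∅=∅
  n2('eb'): parent n1 fail=0; on 'b' 0 → fail=7;  out ∅∪∅=∅
  n8('bb'): parent n7 fail=0; on 'b' 0 → fail=7;  out {2}∪∅={2}
  n10('ad'): parent n9 fail=0; on 'd' 0 → fail=6;  out {3}∪{1}={1,3}
  n11('ec'): parent n1 fail=0; on 'c' 0 → fail=0;  out ∅∪∅=∅
  n14('ee'): parent n1 fail=0; on 'e' 0 → fail=1;  out ∅∪∅=∅
  n18('bc'): parent n7 fail=0; on 'c' 0 → fail=0;  out ∅∪∅=∅
  n22('da'): parent n6 fail=0; on 'a' 0 → fail=9;  out {7}∪∅={7}
  n3('ebc'): parent n2 fail=7; on 'c' 7 → fail=18;  out ∅∪∅=∅
  n12('ecd'): parent n11 fail=0; on 'd' 0 → fail=6;  out ∅∪{1}={1}
  n15('eea'): parent n14 fail=1; on 'a' 1→0 → fail=9;  out ∅∪∅=∅
  n19('bca'): parent n18 fail=0; on 'a' 0 → fail=9;  out ∅∪∅=∅
  n4('ebcc'): parent n3 fail=18; on 'c' 18→0 → fail=0;  out ∅∪∅=∅
  n13('ecda'): parent n12 fail=6; on 'a' 6 → fail=22;  out {4}∪{7}={4,7}
  n16('eeac'): parent n15 fail=9; on 'c' 9→0 → fail=0;  out ∅∪∅=∅
  n20('bcad'): parent n19 fail=9; on 'd' 9 → fail=10;  out ∅∪{1,3}={1,3}
  n5('ebcca'): parent n4 fail=0; on 'a' 0 → fail=9;  out {0}∪∅={0}
  n17('eeace'): parent n16 fail=0; on 'e' 0 → fail=1;  out {5}∪∅={5}
  n21('bcadd'): parent n20 fail=10; on 'd' 10→6→0 → fail=6;  out {6}∪{1}={1,6}

Run:
i=0 'e': node 0→1
i=1 'a': node 1→9 (fail-walked)
i=2 'b': node 9→7 (fail-walked)
i=3 'd': node 7→6 (fail-walked)  ** P1@[3:3]
i=4 'a': node 6→22  ** P7@[3:4]
i=5 'c': node 22→0 (fail-walked)
i=6 'd': node 0→6  ** P1@[6:6]
i=7 'd': node 6→6 (fail-walked)  ** P1@[7:7]
i=8 'c': node 6→0 (fail-walked)
i=9 'c': node 0→0
i=10 'c': node 0→0
i=11 'c': node 0→0
i=12 'a': node 0→9
i=13 'c': node 9→0 (fail-walked)
i=14 'd': node 0→6  ** P1@[14:14]
i=15 'a': node 6→22  ** P7@[14:15]
i=16 'e': node 22→1 (fail-walked)
i=17 'b': node 1→2
i=18 'c': node 2→3
i=19 'c': node 3→4
i=20 'a': node 4→5  ** P0@[16:20]
i=21 'e': node 5→1 (fail-walked)
i=22 'd': node 1→6 (fail-walked)  ** P1@[22:22]
i=23 'a': node 6→22  ** P7@[22:23]
i=24 'b': node 22→7 (fail-walked)
i=25 'b': node 7→8  ** P2@[24:25]
i=26 'd': node 8→6 (fail-walked)  ** P1@[26:26]
i=27 'a': node 6→22  ** P7@[26:27]
i=28 'e': node 22→1 (fail-walked)
i=29 'd': node 1→6 (fail-walked)  ** P1@[29:29]
i=30 'a': node 6→22  ** P7@[29:30]
i=31 'd': node 22→10 (fail-walked)  ** P1@[31:31],P3@[30:31]
i=32 'd': node 10→6 (fail-walked)  ** P1@[32:32]
i=33 'a': node 6→22  ** P7@[32:33]

Matches: [[3,1],[4,7],[6,1],[7,1],[14,1],[15,7],[20,0],[22,1],[23,7],[25,2],[26,1],[27,7],[29,1],[30,7],[31,1],[31,3],[32,1],[33,7]]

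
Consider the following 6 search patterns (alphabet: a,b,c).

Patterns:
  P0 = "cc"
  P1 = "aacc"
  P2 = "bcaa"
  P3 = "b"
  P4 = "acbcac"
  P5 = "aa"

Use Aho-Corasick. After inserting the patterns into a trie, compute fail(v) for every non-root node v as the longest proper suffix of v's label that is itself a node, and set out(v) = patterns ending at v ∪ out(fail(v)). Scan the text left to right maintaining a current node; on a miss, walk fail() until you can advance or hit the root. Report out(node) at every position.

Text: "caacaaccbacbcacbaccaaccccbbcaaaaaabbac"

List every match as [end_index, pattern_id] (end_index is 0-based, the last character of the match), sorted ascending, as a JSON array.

Construct AC machine:
Trie nodes:
  n0 'ε': a→3 b→7 c→1
  n1 'c': c→2
  n2 'cc': ·  [P0 ends]
  n3 'a': a→4 c→11
  n4 'aa': c→5  [P5 ends]
  n5 'aac': c→6
  n6 'aacc': ·  [P1 ends]
  n7 'b': c→8  [P3 ends]
  n8 'bc': a→9
  n9 'bca': a→10
  n10 'bcaa': ·  [P2 ends]
  n11 'ac': b→12
  n12 'acb': c→13
  n13 'acbc': a→14
  n14 'acbca': c→15
  n15 'acbcac': ·  [P4 ends]

BFS fail/out derivation:
  n1('c'): parent n0 fail=0; on 'c' 0 → fail=0;  out ∅∪∅=∅
  n3('a'): parent n0 fail=0; on 'a' 0 → fail=0;  out ∅∪∅=∅
  n7('b'): parent n0 fail=0; on 'b' 0 → fail=0;  out {3}∪∅={3}
  n2('cc'): parent n1 fail=0; on 'c' 0 → fail=1;  out {0}∪∅={0}
  n4('aa'): parent n3 fail=0; on 'a' 0 → fail=3;  out {5}∪∅={5}
  n8('bc'): parent n7 fail=0; on 'c' 0 → fail=1;  out ∅∪∅=∅
  n11('ac'): parent n3 fail=0; on 'c' 0 → fail=1;  out ∅∪∅=∅
  n5('aac'): parent n4 fail=3; on 'c' 3 → fail=11;  out ∅∪∅=∅
  n9('bca'): parent n8 fail=1; on 'a' 1→0 → fail=3;  out ∅∪∅=∅
  n12('acb'): parent n11 fail=1; on 'b' 1→0 → fail=7;  out ∅∪{3}={3}
  n6('aacc'): parent n5 fail=11; on 'c' 11→1 → fail=2;  out {1}∪{0}={0,1}
  n10('bcaa'): parent n9 fail=3; on 'a' 3 → fail=4;  out {2}∪{5}={2,5}
  n13('acbc'): parent n12 fail=7; on 'c' 7 → fail=8;  out ∅∪∅=∅
  n14('acbca'): parent n13 fail=8; on 'a' 8 → fail=9;  out ∅∪∅=∅
  n15('acbcac'): parent n14 fail=9; on 'c' 9→3 → fail=11;  out {4}∪∅={4}

Run:
pos 0 'c': at 1
pos 1 'a': at 3 (fail-walked)
pos 2 'a': at 4  ** P5@[1:2]
pos 3 'c': at 5
pos 4 'a': at 3 (fail-walked)
pos 5 'a': at 4  ** P5@[4:5]
pos 6 'c': at 5
pos 7 'c': at 6  ** P0@[6:7],P1@[4:7]
pos 8 'b': at 7 (fail-walked)  ** P3@[8:8]
pos 9 'a': at 3 (fail-walked)
pos 10 'c': at 11
pos 11 'b': at 12  ** P3@[11:11]
pos 12 'c': at 13
pos 13 'a': at 14
pos 14 'c': at 15  ** P4@[9:14]
pos 15 'b': at 12 (fail-walked)  ** P3@[15:15]
pos 16 'a': at 3 (fail-walked)
pos 17 'c': at 11
pos 18 'c': at 2 (fail-walked)  ** P0@[17:18]
pos 19 'a': at 3 (fail-walked)
pos 20 'a': at 4  ** P5@[19:20]
pos 21 'c': at 5
pos 22 'c': at 6  ** P0@[21:22],P1@[19:22]
pos 23 'c': at 2 (fail-walked)  ** P0@[22:23]
pos 24 'c': at 2 (fail-walked)  ** P0@[23:24]
pos 25 'b': at 7 (fail-walked)  ** P3@[25:25]
pos 26 'b': at 7 (fail-walked)  ** P3@[26:26]
pos 27 'c': at 8
pos 28 'a': at 9
pos 29 'a': at 10  ** P2@[26:29],P5@[28:29]
pos 30 'a': at 4 (fail-walked)  ** P5@[29:30]
pos 31 'a': at 4 (fail-walked)  ** P5@[30:31]
pos 32 'a': at 4 (fail-walked)  ** P5@[31:32]
pos 33 'a': at 4 (fail-walked)  ** P5@[32:33]
pos 34 'b': at 7 (fail-walked)  ** P3@[34:34]
pos 35 'b': at 7 (fail-walked)  ** P3@[35:35]
pos 36 'a': at 3 (fail-walked)
pos 37 'c': at 11

Result: [[2,5],[5,5],[7,0],[7,1],[8,3],[11,3],[14,4],[15,3],[18,0],[20,5],[22,0],[22,1],[23,0],[24,0],[25,3],[26,3],[29,2],[29,5],[30,5],[31,5],[32,5],[33,5],[34,3],[35,3]]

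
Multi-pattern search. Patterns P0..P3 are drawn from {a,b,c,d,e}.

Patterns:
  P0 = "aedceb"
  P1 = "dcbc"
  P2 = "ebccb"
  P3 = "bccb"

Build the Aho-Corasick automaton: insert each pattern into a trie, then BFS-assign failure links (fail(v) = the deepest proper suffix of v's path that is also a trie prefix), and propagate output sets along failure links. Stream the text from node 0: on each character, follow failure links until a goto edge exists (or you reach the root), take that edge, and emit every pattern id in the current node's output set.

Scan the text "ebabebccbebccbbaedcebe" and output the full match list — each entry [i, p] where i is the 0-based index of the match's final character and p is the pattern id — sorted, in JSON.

Build:
Trie (insert patterns):
  n0 'ε': a→1 b→16 d→7 e→11
  n1 'a': e→2
  n2 'ae': d→3
  n3 'aed': c→4
  n4 'aedc': e→5
  n5 'aedce': b→6
  n6 'aedceb': ·  [P0 ends]
  n7 'd': c→8
  n8 'dc': b→9
  n9 'dcb': c→10
  n10 'dcbc': ·  [P1 ends]
  n11 'e': b→12
  n12 'eb': c→13
  n13 'ebc': c→14
  n14 'ebcc': b→15
  n15 'ebccb': ·  [P2 ends]
  n16 'b': c→17
  n17 'bc': c→18
  n18 'bcc': b→19
  n19 'bccb': ·  [P3 ends]

BFS fail/out derivation:
  fail(1) 'a': from fail(0)=0 chase 'a': 0 ⇒ 0;  out=∅∪out(0)=∅
  fail(7) 'd': from fail(0)=0 chase 'd': 0 ⇒ 0;  out=∅∪out(0)=∅
  fail(11) 'e': from fail(0)=0 chase 'e': 0 ⇒ 0;  out=∅∪out(0)=∅
  fail(16) 'b': from fail(0)=0 chase 'b': 0 ⇒ 0;  out=∅∪out(0)=∅
  fail(2) 'ae': from fail(1)=0 chase 'e': 0 ⇒ 11;  out=∅∪out(11)=∅
  fail(8) 'dc': from fail(7)=0 chase 'c': 0 ⇒ 0;  out=∅∪out(0)=∅
  fail(12) 'eb': from fail(11)=0 chase 'b': 0 ⇒ 16;  out=∅∪out(16)=∅
  fail(17) 'bc': from fail(16)=0 chase 'c': 0 ⇒ 0;  out=∅∪out(0)=∅
  fail(3) 'aed': from fail(2)=11 chase 'd': 11→0 ⇒ 7;  out=∅∪out(7)=∅
  fail(9) 'dcb': from fail(8)=0 chase 'b': 0 ⇒ 16;  out=∅∪out(16)=∅
  fail(13) 'ebc': from fail(12)=16 chase 'c': 16 ⇒ 17;  out=∅∪out(17)=∅
  fail(18) 'bcc': from fail(17)=0 chase 'c': 0 ⇒ 0;  out=∅∪out(0)=∅
  fail(4) 'aedc': from fail(3)=7 chase 'c': 7 ⇒ 8;  out=∅∪out(8)=∅
  fail(10) 'dcbc': from fail(9)=16 chase 'c': 16 ⇒ 17;  out={1}∪out(17)={1}
  fail(14) 'ebcc': from fail(13)=17 chase 'c': 17 ⇒ 18;  out=∅∪out(18)=∅
  fail(19) 'bccb': from fail(18)=0 chase 'b': 0 ⇒ 16;  out={3}∪out(16)={3}
  fail(5) 'aedce': from fail(4)=8 chase 'e': 8→0 ⇒ 11;  out=∅∪out(11)=∅
  fail(15) 'ebccb': from fail(14)=18 chase 'b': 18 ⇒ 19;  out={2}∪out(19)={2,3}
  fail(6) 'aedceb': from fail(5)=11 chase 'b': 11 ⇒ 12;  out={0}∪out(12)={0}

Text stream:
[0] read 'e'  n0⇒n11
[1] read 'b'  n11⇒n12
[2] read 'a'  n12⇒n1 (via fail)
[3] read 'b'  n1⇒n16 (via fail)
[4] read 'e'  n16⇒n11 (via fail)
[5] read 'b'  n11⇒n12
[6] read 'c'  n12⇒n13
[7] read 'c'  n13⇒n14
[8] read 'b'  n14⇒n15  ** P2@[4:8],P3@[5:8]
[9] read 'e'  n15⇒n11 (via fail)
[10] read 'b'  n11⇒n12
[11] read 'c'  n12⇒n13
[12] read 'c'  n13⇒n14
[13] read 'b'  n14⇒n15  ** P2@[9:13],P3@[10:13]
[14] read 'b'  n15⇒n16 (via fail)
[15] read 'a'  n16⇒n1 (via fail)
[16] read 'e'  n1⇒n2
[17] read 'd'  n2⇒n3
[18] read 'c'  n3⇒n4
[19] read 'e'  n4⇒n5
[20] read 'b'  n5⇒n6  ** P0@[15:20]
[21] read 'e'  n6⇒n11 (via fail)

Result: [[8,2],[8,3],[13,2],[13,3],[20,0]]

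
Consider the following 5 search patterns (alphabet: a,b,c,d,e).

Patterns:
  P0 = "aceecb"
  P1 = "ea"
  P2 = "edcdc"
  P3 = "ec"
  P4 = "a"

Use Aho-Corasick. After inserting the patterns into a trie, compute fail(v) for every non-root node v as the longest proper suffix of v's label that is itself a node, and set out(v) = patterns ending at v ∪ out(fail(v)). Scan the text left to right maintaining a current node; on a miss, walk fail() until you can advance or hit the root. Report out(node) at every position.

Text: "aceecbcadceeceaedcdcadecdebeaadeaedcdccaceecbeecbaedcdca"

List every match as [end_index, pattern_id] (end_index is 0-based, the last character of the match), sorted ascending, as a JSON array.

Build automaton:
Trie (insert patterns):
  0='ε' goto a→1 e→7
  1='a' goto c→2  ←P4
  2='ac' goto e→3
  3='ace' goto e→4
  4='acee' goto c→5
  5='aceec' goto b→6
  6='aceecb' goto ·  ←P0
  7='e' goto a→8 c→13 d→9
  8='ea' goto ·  ←P1
  9='ed' goto c→10
  10='edc' goto d→11
  11='edcd' goto c→12
  12='edcdc' goto ·  ←P2
  13='ec' goto ·  ←P3

Failure links (BFS by depth):
  n1('a'): parent n0 fail=0; on 'a' 0 → fail=0;  out {4}∪∅={4}
  n7('e'): parent n0 fail=0; on 'e' 0 → fail=0;  out ∅∪∅=∅
  n2('ac'): parent n1 fail=0; on 'c' 0 → fail=0;  out ∅∪∅=∅
  n8('ea'): parent n7 fail=0; on 'a' 0 → fail=1;  out {1}∪{4}={1,4}
  n9('ed'): parent n7 fail=0; on 'd' 0 → fail=0;  out ∅∪∅=∅
  n13('ec'): parent n7 fail=0; on 'c' 0 → fail=0;  out {3}∪∅={3}
  n3('ace'): parent n2 fail=0; on 'e' 0 → fail=7;  out ∅∪∅=∅
  n10('edc'): parent n9 fail=0; on 'c' 0 → fail=0;  out ∅∪∅=∅
  n4('acee'): parent n3 fail=7; on 'e' 7→0 → fail=7;  out ∅∪∅=∅
  n11('edcd'): parent n10 fail=0; on 'd' 0 → fail=0;  out ∅∪∅=∅
  n5('aceec'): parent n4 fail=7; on 'c' 7 → fail=13;  out ∅∪{3}={3}
  n12('edcdc'): parent n11 fail=0; on 'c' 0 → fail=0;  out {2}∪∅={2}
  n6('aceecb'): parent n5 fail=13; on 'b' 13→0 → fail=0;  out {0}∪∅={0}

Text stream:
[0] read 'a'  n0⇒n1  ** P4@[0:0]
[1] read 'c'  n1⇒n2
[2] read 'e'  n2⇒n3
[3] read 'e'  n3⇒n4
[4] read 'c'  n4⇒n5  ** P3@[3:4]
[5] read 'b'  n5⇒n6  ** P0@[0:5]
[6] read 'c'  n6⇒n0 (via fail)
[7] read 'a'  n0⇒n1  ** P4@[7:7]
[8] read 'd'  n1⇒n0 (via fail)
[9] read 'c'  n0⇒n0
[10] read 'e'  n0⇒n7
[11] read 'e'  n7⇒n7 (via fail)
[12] read 'c'  n7⇒n13  ** P3@[11:12]
[13] read 'e'  n13⇒n7 (via fail)
[14] read 'a'  n7⇒n8  ** P1@[13:14],P4@[14:14]
[15] read 'e'  n8⇒n7 (via fail)
[16] read 'd'  n7⇒n9
[17] read 'c'  n9⇒n10
[18] read 'd'  n10⇒n11
[19] read 'c'  n11⇒n12  ** P2@[15:19]
[20] read 'a'  n12⇒n1 (via fail)  ** P4@[20:20]
[21] read 'd'  n1⇒n0 (via fail)
[22] read 'e'  n0⇒n7
[23] read 'c'  n7⇒n13  ** P3@[22:23]
[24] read 'd'  n13⇒n0 (via fail)
[25] read 'e'  n0⇒n7
[26] read 'b'  n7⇒n0 (via fail)
[27] read 'e'  n0⇒n7
[28] read 'a'  n7⇒n8  ** P1@[27:28],P4@[28:28]
[29] read 'a'  n8⇒n1 (via fail)  ** P4@[29:29]
[30] read 'd'  n1⇒n0 (via fail)
[31] read 'e'  n0⇒n7
[32] read 'a'  n7⇒n8  ** P1@[31:32],P4@[32:32]
[33] read 'e'  n8⇒n7 (via fail)
[34] read 'd'  n7⇒n9
[35] read 'c'  n9⇒n10
[36] read 'd'  n10⇒n11
[37] read 'c'  n11⇒n12  ** P2@[33:37]
[38] read 'c'  n12⇒n0 (via fail)
[39] read 'a'  n0⇒n1  ** P4@[39:39]
[40] read 'c'  n1⇒n2
[41] read 'e'  n2⇒n3
[42] read 'e'  n3⇒n4
[43] read 'c'  n4⇒n5  ** P3@[42:43]
[44] read 'b'  n5⇒n6  ** P0@[39:44]
[45] read 'e'  n6⇒n7 (via fail)
[46] read 'e'  n7⇒n7 (via fail)
[47] read 'c'  n7⇒n13  ** P3@[46:47]
[48] read 'b'  n13⇒n0 (via fail)
[49] read 'a'  n0⇒n1  ** P4@[49:49]
[50] read 'e'  n1⇒n7 (via fail)
[51] read 'd'  n7⇒n9
[52] read 'c'  n9⇒n10
[53] read 'd'  n10⇒n11
[54] read 'c'  n11⇒n12  ** P2@[50:54]
[55] read 'a'  n12⇒n1 (via fail)  ** P4@[55:55]

Result: [[0,4],[4,3],[5,0],[7,4],[12,3],[14,1],[14,4],[19,2],[20,4],[23,3],[28,1],[28,4],[29,4],[32,1],[32,4],[37,2],[39,4],[43,3],[44,0],[47,3],[49,4],[54,2],[55,4]]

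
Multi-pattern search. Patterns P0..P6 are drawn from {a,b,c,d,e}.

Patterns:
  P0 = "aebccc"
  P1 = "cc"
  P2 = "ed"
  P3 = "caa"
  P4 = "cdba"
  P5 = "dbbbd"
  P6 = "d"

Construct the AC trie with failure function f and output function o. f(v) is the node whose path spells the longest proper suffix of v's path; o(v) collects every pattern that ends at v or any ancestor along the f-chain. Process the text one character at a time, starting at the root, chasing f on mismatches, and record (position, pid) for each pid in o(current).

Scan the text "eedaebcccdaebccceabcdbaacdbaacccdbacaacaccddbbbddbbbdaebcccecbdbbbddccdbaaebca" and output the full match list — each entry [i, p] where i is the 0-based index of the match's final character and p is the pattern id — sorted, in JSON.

Construct AC machine:
Trie (insert patterns):
  n0 'ε': a→1 c→7 d→16 e→9
  n1 'a': e→2
  n2 'ae': b→3
  n3 'aeb': c→4
  n4 'aebc': c→5
  n5 'aebcc': c→6
  n6 'aebccc': ·  ←P0
  n7 'c': a→11 c→8 d→13
  n8 'cc': ·  ←P1
  n9 'e': d→10
  n10 'ed': ·  ←P2
  n11 'ca': a→12
  n12 'caa': ·  ←P3
  n13 'cd': b→14
  n14 'cdb': a→15
  n15 'cdba': ·  ←P4
  n16 'd': b→17  ←P6
  n17 'db': b→18
  n18 'dbb': b→19
  n19 'dbbb': d→20
  n20 'dbbbd': ·  ←P5

BFS fail/out derivation:
  n1('a'): parent n0 fail=0; on 'a' 0 → fail=0;  out ∅∪∅=∅
  n7('c'): parent n0 fail=0; on 'c' 0 → fail=0;  out ∅∪∅=∅
  n9('e'): parent n0 fail=0; on 'e' 0 → fail=0;  out ∅∪∅=∅
  n16('d'): parent n0 fail=0; on 'd' 0 → fail=0;  out {6}∪∅={6}
  n2('ae'): parent n1 fail=0; on 'e' 0 → fail=9;  out ∅∪∅=∅
  n8('cc'): parent n7 fail=0; on 'c' 0 → fail=7;  out {1}∪∅={1}
  n10('ed'): parent n9 fail=0; on 'd' 0 → fail=16;  out {2}∪{6}={2,6}
  n11('ca'): parent n7 fail=0; on 'a' 0 → fail=1;  out ∅∪∅=∅
  n13('cd'): parent n7 fail=0; on 'd' 0 → fail=16;  out ∅∪{6}={6}
  n17('db'): parent n16 fail=0; on 'b' 0 → fail=0;  out ∅∪∅=∅
  n3('aeb'): parent n2 fail=9; on 'b' 9→0 → fail=0;  out ∅∪∅=∅
  n12('caa'): parent n11 fail=1; on 'a' 1→0 → fail=1;  out {3}∪∅={3}
  n14('cdb'): parent n13 fail=16; on 'b' 16 → fail=17;  out ∅∪∅=∅
  n18('dbb'): parent n17 fail=0; on 'b' 0 → fail=0;  out ∅∪∅=∅
  n4('aebc'): parent n3 fail=0; on 'c' 0 → fail=7;  out ∅∪∅=∅
  n15('cdba'): parent n14 fail=17; on 'a' 17→0 → fail=1;  out {4}∪∅={4}
  n19('dbbb'): parent n18 fail=0; on 'b' 0 → fail=0;  out ∅∪∅=∅
  n5('aebcc'): parent n4 fail=7; on 'c' 7 → fail=8;  out ∅∪{1}={1}
  n20('dbbbd'): parent n19 fail=0; on 'd' 0 → fail=16;  out {5}∪{6}={5,6}
  n6('aebccc'): parent n5 fail=8; on 'c' 8→7 → fail=8;  out {0}∪{1}={0,1}

Text stream:
[0] read 'e'  n0⇒n9
[1] read 'e'  n9⇒n9 (via fail)
[2] read 'd'  n9⇒n10  emit P2@[1:2],P6@[2:2]
[3] read 'a'  n10⇒n1 (via fail)
[4] read 'e'  n1⇒n2
[5] read 'b'  n2⇒n3
[6] read 'c'  n3⇒n4
[7] read 'c'  n4⇒n5  emit P1@[6:7]
[8] read 'c'  n5⇒n6  emit P0@[3:8],P1@[7:8]
[9] read 'd'  n6⇒n13 (via fail)  emit P6@[9:9]
[10] read 'a'  n13⇒n1 (via fail)
[11] read 'e'  n1⇒n2
[12] read 'b'  n2⇒n3
[13] read 'c'  n3⇒n4
[14] read 'c'  n4⇒n5  emit P1@[13:14]
[15] read 'c'  n5⇒n6  emit P0@[10:15],P1@[14:15]
[16] read 'e'  n6⇒n9 (via fail)
[17] read 'a'  n9⇒n1 (via fail)
[18] read 'b'  n1⇒n0 (via fail)
[19] read 'c'  n0⇒n7
[20] read 'd'  n7⇒n13  emit P6@[20:20]
[21] read 'b'  n13⇒n14
[22] read 'a'  n14⇒n15  emit P4@[19:22]
[23] read 'a'  n15⇒n1 (via fail)
[24] read 'c'  n1⇒n7 (via fail)
[25] read 'd'  n7⇒n13  emit P6@[25:25]
[26] read 'b'  n13⇒n14
[27] read 'a'  n14⇒n15  emit P4@[24:27]
[28] read 'a'  n15⇒n1 (via fail)
[29] read 'c'  n1⇒n7 (via fail)
[30] read 'c'  n7⇒n8  emit P1@[29:30]
[31] read 'c'  n8⇒n8 (via fail)  emit P1@[30:31]
[32] read 'd'  n8⇒n13 (via fail)  emit P6@[32:32]
[33] read 'b'  n13⇒n14
[34] read 'a'  n14⇒n15  emit P4@[31:34]
[35] read 'c'  n15⇒n7 (via fail)
[36] read 'a'  n7⇒n11
[37] read 'a'  n11⇒n12  emit P3@[35:37]
[38] read 'c'  n12⇒n7 (via fail)
[39] read 'a'  n7⇒n11
[40] read 'c'  n11⇒n7 (via fail)
[41] read 'c'  n7⇒n8  emit P1@[40:41]
[42] read 'd'  n8⇒n13 (via fail)  emit P6@[42:42]
[43] read 'd'  n13⇒n16 (via fail)  emit P6@[43:43]
[44] read 'b'  n16⇒n17
[45] read 'b'  n17⇒n18
[46] read 'b'  n18⇒n19
[47] read 'd'  n19⇒n20  emit P5@[43:47],P6@[47:47]
[48] read 'd'  n20⇒n16 (via fail)  emit P6@[48:48]
[49] read 'b'  n16⇒n17
[50] read 'b'  n17⇒n18
[51] read 'b'  n18⇒n19
[52] read 'd'  n19⇒n20  emit P5@[48:52],P6@[52:52]
[53] read 'a'  n20⇒n1 (via fail)
[54] read 'e'  n1⇒n2
[55] read 'b'  n2⇒n3
[56] read 'c'  n3⇒n4
[57] read 'c'  n4⇒n5  emit P1@[56:57]
[58] read 'c'  n5⇒n6  emit P0@[53:58],P1@[57:58]
[59] read 'e'  n6⇒n9 (via fail)
[60] read 'c'  n9⇒n7 (via fail)
[61] read 'b'  n7⇒n0 (via fail)
[62] read 'd'  n0⇒n16  emit P6@[62:62]
[63] read 'b'  n16⇒n17
[64] read 'b'  n17⇒n18
[65] read 'b'  n18⇒n19
[66] read 'd'  n19⇒n20  emit P5@[62:66],P6@[66:66]
[67] read 'd'  n20⇒n16 (via fail)  emit P6@[67:67]
[68] read 'c'  n16⇒n7 (via fail)
[69] read 'c'  n7⇒n8  emit P1@[68:69]
[70] read 'd'  n8⇒n13 (via fail)  emit P6@[70:70]
[71] read 'b'  n13⇒n14
[72] read 'a'  n14⇒n15  emit P4@[69:72]
[73] read 'a'  n15⇒n1 (via fail)
[74] read 'e'  n1⇒n2
[75] read 'b'  n2⇒n3
[76] read 'c'  n3⇒n4
[77] read 'a'  n4⇒n11 (via fail)

All matches (sorted): [[2,2],[2,6],[7,1],[8,0],[8,1],[9,6],[14,1],[15,0],[15,1],[20,6],[22,4],[25,6],[27,4],[30,1],[31,1],[32,6],[34,4],[37,3],[41,1],[42,6],[43,6],[47,5],[47,6],[48,6],[52,5],[52,6],[57,1],[58,0],[58,1],[62,6],[66,5],[66,6],[67,6],[69,1],[70,6],[72,4]]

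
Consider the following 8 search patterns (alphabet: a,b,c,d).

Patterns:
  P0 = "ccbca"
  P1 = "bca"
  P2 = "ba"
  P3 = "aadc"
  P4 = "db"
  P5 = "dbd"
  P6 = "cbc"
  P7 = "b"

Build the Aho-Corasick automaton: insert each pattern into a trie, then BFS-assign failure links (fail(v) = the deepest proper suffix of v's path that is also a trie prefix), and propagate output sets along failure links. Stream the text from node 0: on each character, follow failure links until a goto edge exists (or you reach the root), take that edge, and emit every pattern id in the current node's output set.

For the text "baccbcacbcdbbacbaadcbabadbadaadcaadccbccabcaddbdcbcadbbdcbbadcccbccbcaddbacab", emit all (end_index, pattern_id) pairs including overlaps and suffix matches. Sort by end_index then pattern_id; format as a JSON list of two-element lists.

Build:
Trie (insert patterns):
  0='ε' goto a→10 b→6 c→1 d→14
  1='c' goto b→17 c→2
  2='cc' goto b→3
  3='ccb' goto c→4
  4='ccbc' goto a→5
  5='ccbca' goto ·  ←P0
  6='b' goto a→9 c→7  ←P7
  7='bc' goto a→8
  8='bca' goto ·  ←P1
  9='ba' goto ·  ←P2
  10='a' goto a→11
  11='aa' goto d→12
  12='aad' goto c→13
  13='aadc' goto ·  ←P3
  14='d' goto b→15
  15='db' goto d→16  ←P4
  16='dbd' goto ·  ←P5
  17='cb' goto c→18
  18='cbc' goto ·  ←P6

BFS fail/out derivation:
  n1('c'): parent n0 fail=0; on 'c' 0 → fail=0;  out ∅∪∅=∅
  n6('b'): parent n0 fail=0; on 'b' 0 → fail=0;  out {7}∪∅={7}
  n10('a'): parent n0 fail=0; on 'a' 0 → fail=0;  out ∅∪∅=∅
  n14('d'): parent n0 fail=0; on 'd' 0 → fail=0;  out ∅∪∅=∅
  n2('cc'): parent n1 fail=0; on 'c' 0 → fail=1;  out ∅∪∅=∅
  n7('bc'): parent n6 fail=0; on 'c' 0 → fail=1;  out ∅∪∅=∅
  n9('ba'): parent n6 fail=0; on 'a' 0 → fail=10;  out {2}∪∅={2}
  n11('aa'): parent n10 fail=0; on 'a' 0 → fail=10;  out ∅∪∅=∅
  n15('db'): parent n14 fail=0; on 'b' 0 → fail=6;  out {4}∪{7}={4,7}
  n17('cb'): parent n1 fail=0; on 'b' 0 → fail=6;  out ∅∪{7}={7}
  n3('ccb'): parent n2 fail=1; on 'b' 1 → fail=17;  out ∅∪{7}={7}
  n8('bca'): parent n7 fail=1; on 'a' 1→0 → fail=10;  out {1}∪∅={1}
  n12('aad'): parent n11 fail=10; on 'd' 10→0 → fail=14;  out ∅∪∅=∅
  n16('dbd'): parent n15 fail=6; on 'd' 6→0 → fail=14;  out {5}∪∅={5}
  n18('cbc'): parent n17 fail=6; on 'c' 6 → fail=7;  out {6}∪∅={6}
  n4('ccbc'): parent n3 fail=17; on 'c' 17 → fail=18;  out ∅∪{6}={6}
  n13('aadc'): parent n12 fail=14; on 'c' 14→0 → fail=1;  out {3}∪∅={3}
  n5('ccbca'): parent n4 fail=18; on 'a' 18→7 → fail=8;  out {0}∪{1}={0,1}

Text stream:
[0] read 'b'  n0⇒n6  → match P7@[0:0]
[1] read 'a'  n6⇒n9  → match P2@[0:1]
[2] read 'c'  n9⇒n1 (fail-walked)
[3] read 'c'  n1⇒n2
[4] read 'b'  n2⇒n3  → match P7@[4:4]
[5] read 'c'  n3⇒n4  → match P6@[3:5]
[6] read 'a'  n4⇒n5  → match P0@[2:6],P1@[4:6]
[7] read 'c'  n5⇒n1 (fail-walked)
[8] read 'b'  n1⇒n17  → match P7@[8:8]
[9] read 'c'  n17⇒n18  → match P6@[7:9]
[10] read 'd'  n18⇒n14 (fail-walked)
[11] read 'b'  n14⇒n15  → match P4@[10:11],P7@[11:11]
[12] read 'b'  n15⇒n6 (fail-walked)  → match P7@[12:12]
[13] read 'a'  n6⇒n9  → match P2@[12:13]
[14] read 'c'  n9⇒n1 (fail-walked)
[15] read 'b'  n1⇒n17  → match P7@[15:15]
[16] read 'a'  n17⇒n9 (fail-walked)  → match P2@[15:16]
[17] read 'a'  n9⇒n11 (fail-walked)
[18] read 'd'  n11⇒n12
[19] read 'c'  n12⇒n13  → match P3@[16:19]
[20] read 'b'  n13⇒n17 (fail-walked)  → match P7@[20:20]
[21] read 'a'  n17⇒n9 (fail-walked)  → match P2@[20:21]
[22] read 'b'  n9⇒n6 (fail-walked)  → match P7@[22:22]
[23] read 'a'  n6⇒n9  → match P2@[22:23]
[24] read 'd'  n9⇒n14 (fail-walked)
[25] read 'b'  n14⇒n15  → match P4@[24:25],P7@[25:25]
[26] read 'a'  n15⇒n9 (fail-walked)  → match P2@[25:26]
[27] read 'd'  n9⇒n14 (fail-walked)
[28] read 'a'  n14⇒n10 (fail-walked)
[29] read 'a'  n10⇒n11
[30] read 'd'  n11⇒n12
[31] read 'c'  n12⇒n13  → match P3@[28:31]
[32] read 'a'  n13⇒n10 (fail-walked)
[33] read 'a'  n10⇒n11
[34] read 'd'  n11⇒n12
[35] read 'c'  n12⇒n13  → match P3@[32:35]
[36] read 'c'  n13⇒n2 (fail-walked)
[37] read 'b'  n2⇒n3  → match P7@[37:37]
[38] read 'c'  n3⇒n4  → match P6@[36:38]
[39] read 'c'  n4⇒n2 (fail-walked)
[40] read 'a'  n2⇒n10 (fail-walked)
[41] read 'b'  n10⇒n6 (fail-walked)  → match P7@[41:41]
[42] read 'c'  n6⇒n7
[43] read 'a'  n7⇒n8  → match P1@[41:43]
[44] read 'd'  n8⇒n14 (fail-walked)
[45] read 'd'  n14⇒n14 (fail-walked)
[46] read 'b'  n14⇒n15  → match P4@[45:46],P7@[46:46]
[47] read 'd'  n15⇒n16  → match P5@[45:47]
[48] read 'c'  n16⇒n1 (fail-walked)
[49] read 'b'  n1⇒n17  → match P7@[49:49]
[50] read 'c'  n17⇒n18  → match P6@[48:50]
[51] read 'a'  n18⇒n8 (fail-walked)  → match P1@[49:51]
[52] read 'd'  n8⇒n14 (fail-walked)
[53] read 'b'  n14⇒n15  → match P4@[52:53],P7@[53:53]
[54] read 'b'  n15⇒n6 (fail-walked)  → match P7@[54:54]
[55] read 'd'  n6⇒n14 (fail-walked)
[56] read 'c'  n14⇒n1 (fail-walked)
[57] read 'b'  n1⇒n17  → match P7@[57:57]
[58] read 'b'  n17⇒n6 (fail-walked)  → match P7@[58:58]
[59] read 'a'  n6⇒n9  → match P2@[58:59]
[60] read 'd'  n9⇒n14 (fail-walked)
[61] read 'c'  n14⇒n1 (fail-walked)
[62] read 'c'  n1⇒n2
[63] read 'c'  n2⇒n2 (fail-walked)
[64] read 'b'  n2⇒n3  → match P7@[64:64]
[65] read 'c'  n3⇒n4  → match P6@[63:65]
[66] read 'c'  n4⇒n2 (fail-walked)
[67] read 'b'  n2⇒n3  → match P7@[67:67]
[68] read 'c'  n3⇒n4  → match P6@[66:68]
[69] read 'a'  n4⇒n5  → match P0@[65:69],P1@[67:69]
[70] read 'd'  n5⇒n14 (fail-walked)
[71] read 'd'  n14⇒n14 (fail-walked)
[72] read 'b'  n14⇒n15  → match P4@[71:72],P7@[72:72]
[73] read 'a'  n15⇒n9 (fail-walked)  → match P2@[72:73]
[74] read 'c'  n9⇒n1 (fail-walked)
[75] read 'a'  n1⇒n10 (fail-walked)
[76] read 'b'  n10⇒n6 (fail-walked)  → match P7@[76:76]

All matches (sorted): [[0,7],[1,2],[4,7],[5,6],[6,0],[6,1],[8,7],[9,6],[11,4],[11,7],[12,7],[13,2],[15,7],[16,2],[19,3],[20,7],[21,2],[22,7],[23,2],[25,4],[25,7],[26,2],[31,3],[35,3],[37,7],[38,6],[41,7],[43,1],[46,4],[46,7],[47,5],[49,7],[50,6],[51,1],[53,4],[53,7],[54,7],[57,7],[58,7],[59,2],[64,7],[65,6],[67,7],[68,6],[69,0],[69,1],[72,4],[72,7],[73,2],[76,7]]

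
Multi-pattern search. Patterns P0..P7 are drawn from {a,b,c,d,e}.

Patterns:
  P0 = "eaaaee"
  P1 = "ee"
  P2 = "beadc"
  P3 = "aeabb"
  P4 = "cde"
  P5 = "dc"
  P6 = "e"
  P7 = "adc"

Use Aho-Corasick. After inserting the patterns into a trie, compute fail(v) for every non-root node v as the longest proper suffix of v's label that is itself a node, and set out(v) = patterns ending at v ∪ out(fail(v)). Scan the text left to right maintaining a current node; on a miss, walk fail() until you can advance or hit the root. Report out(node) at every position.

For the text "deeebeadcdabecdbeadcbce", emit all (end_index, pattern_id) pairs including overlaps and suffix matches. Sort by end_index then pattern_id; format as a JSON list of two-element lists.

Build automaton:
Trie (insert patterns):
  n0 'ε': a→13 b→8 c→18 d→21 e→1
  n1 'e': a→2 e→7  ←P6
  n2 'ea': a→3
  n3 'eaa': a→4
  n4 'eaaa': e→5
  n5 'eaaae': e→6
  n6 'eaaaee': ·  ←P0
  n7 'ee': ·  ←P1
  n8 'b': e→9
  n9 'be': a→10
  n10 'bea': d→11
  n11 'bead': c→12
  n12 'beadc': ·  ←P2
  n13 'a': d→23 e→14
  n14 'ae': a→15
  n15 'aea': b→16
  n16 'aeab': b→17
  n17 'aeabb': ·  ←P3
  n18 'c': d→19
  n19 'cd': e→20
  n20 'cde': ·  ←P4
  n21 'd': c→22
  n22 'dc': ·  ←P5
  n23 'ad': c→24
  n24 'adc': ·  ←P7

BFS fail/out derivation:
  fail(1) 'e': from fail(0)=0 chase 'e': 0 ⇒ 0;  out={6}∪out(0)={6}
  fail(8) 'b': from fail(0)=0 chase 'b': 0 ⇒ 0;  out=∅∪out(0)=∅
  fail(13) 'a': from fail(0)=0 chase 'a': 0 ⇒ 0;  out=∅∪out(0)=∅
  fail(18) 'c': from fail(0)=0 chase 'c': 0 ⇒ 0;  out=∅∪out(0)=∅
  fail(21) 'd': from fail(0)=0 chase 'd': 0 ⇒ 0;  out=∅∪out(0)=∅
  fail(2) 'ea': from fail(1)=0 chase 'a': 0 ⇒ 13;  out=∅∪out(13)=∅
  fail(7) 'ee': from fail(1)=0 chase 'e': 0 ⇒ 1;  out={1}∪out(1)={1,6}
  fail(9) 'be': from fail(8)=0 chase 'e': 0 ⇒ 1;  out=∅∪out(1)={6}
  fail(14) 'ae': from fail(13)=0 chase 'e': 0 ⇒ 1;  out=∅∪out(1)={6}
  fail(19) 'cd': from fail(18)=0 chase 'd': 0 ⇒ 21;  out=∅∪out(21)=∅
  fail(22) 'dc': from fail(21)=0 chase 'c': 0 ⇒ 18;  out={5}∪out(18)={5}
  fail(23) 'ad': from fail(13)=0 chase 'd': 0 ⇒ 21;  out=∅∪out(21)=∅
  fail(3) 'eaa': from fail(2)=13 chase 'a': 13→0 ⇒ 13;  out=∅∪out(13)=∅
  fail(10) 'bea': from fail(9)=1 chase 'a': 1 ⇒ 2;  out=∅∪out(2)=∅
  fail(15) 'aea': from fail(14)=1 chase 'a': 1 ⇒ 2;  out=∅∪out(2)=∅
  fail(20) 'cde': from fail(19)=21 chase 'e': 21→0 ⇒ 1;  out={4}∪out(1)={4,6}
  fail(24) 'adc': from fail(23)=21 chase 'c': 21 ⇒ 22;  out={7}∪out(22)={5,7}
  fail(4) 'eaaa': from fail(3)=13 chase 'a': 13→0 ⇒ 13;  out=∅∪out(13)=∅
  fail(11) 'bead': from fail(10)=2 chase 'd': 2→13 ⇒ 23;  out=∅∪out(23)=∅
  fail(16) 'aeab': from fail(15)=2 chase 'b': 2→13→0 ⇒ 8;  out=∅∪out(8)=∅
  fail(5) 'eaaae': from fail(4)=13 chase 'e': 13 ⇒ 14;  out=∅∪out(14)={6}
  fail(12) 'beadc': from fail(11)=23 chase 'c': 23 ⇒ 24;  out={2}∪out(24)={2,5,7}
  fail(17) 'aeabb': from fail(16)=8 chase 'b': 8→0 ⇒ 8;  out={3}∪out(8)={3}
  fail(6) 'eaaaee': from fail(5)=14 chase 'e': 14→1 ⇒ 7;  out={0}∪out(7)={0,1,6}

Text stream:
i=0 'd': node 0→21
i=1 'e': node 21→1 ·f  → match P6@[1:1]
i=2 'e': node 1→7  → match P1@[1:2],P6@[2:2]
i=3 'e': node 7→7 ·f  → match P1@[2:3],P6@[3:3]
i=4 'b': node 7→8 ·f
i=5 'e': node 8→9  → match P6@[5:5]
i=6 'a': node 9→10
i=7 'd': node 10→11
i=8 'c': node 11→12  → match P2@[4:8],P5@[7:8],P7@[6:8]
i=9 'd': node 12→19 ·f
i=10 'a': node 19→13 ·f
i=11 'b': node 13→8 ·f
i=12 'e': node 8→9  → match P6@[12:12]
i=13 'c': node 9→18 ·f
i=14 'd': node 18→19
i=15 'b': node 19→8 ·f
i=16 'e': node 8→9  → match P6@[16:16]
i=17 'a': node 9→10
i=18 'd': node 10→11
i=19 'c': node 11→12  → match P2@[15:19],P5@[18:19],P7@[17:19]
i=20 'b': node 12→8 ·f
i=21 'c': node 8→18 ·f
i=22 'e': node 18→1 ·f  → match P6@[22:22]

Result: [[1,6],[2,1],[2,6],[3,1],[3,6],[5,6],[8,2],[8,5],[8,7],[12,6],[16,6],[19,2],[19,5],[19,7],[22,6]]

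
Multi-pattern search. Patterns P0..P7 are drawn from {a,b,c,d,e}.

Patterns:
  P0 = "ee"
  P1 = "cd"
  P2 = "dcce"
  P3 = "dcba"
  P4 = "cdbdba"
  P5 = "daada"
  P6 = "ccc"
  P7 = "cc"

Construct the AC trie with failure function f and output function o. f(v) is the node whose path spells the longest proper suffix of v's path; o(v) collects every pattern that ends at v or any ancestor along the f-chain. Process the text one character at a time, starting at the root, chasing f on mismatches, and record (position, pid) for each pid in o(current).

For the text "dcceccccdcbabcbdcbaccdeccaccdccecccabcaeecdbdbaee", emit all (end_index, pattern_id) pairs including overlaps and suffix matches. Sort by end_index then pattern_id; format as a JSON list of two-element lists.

Build:
Trie nodes:
  0='ε' goto c→3 d→5 e→1
  1='e' goto e→2
  2='ee' goto ·  [P0 ends]
  3='c' goto c→19 d→4
  4='cd' goto b→11  [P1 ends]
  5='d' goto a→15 c→6
  6='dc' goto b→9 c→7
  7='dcc' goto e→8
  8='dcce' goto ·  [P2 ends]
  9='dcb' goto a→10
  10='dcba' goto ·  [P3 ends]
  11='cdb' goto d→12
  12='cdbd' goto b→13
  13='cdbdb' goto a→14
  14='cdbdba' goto ·  [P4 ends]
  15='da' goto a→16
  16='daa' goto d→17
  17='daad' goto a→18
  18='daada' goto ·  [P5 ends]
  19='cc' goto c→20  [P7 ends]
  20='ccc' goto ·  [P6 ends]

BFS fail/out derivation:
  fail(1) 'e': from fail(0)=0 chase 'e': 0 ⇒ 0;  out=∅∪out(0)=∅
  fail(3) 'c': from fail(0)=0 chase 'c': 0 ⇒ 0;  out=∅∪out(0)=∅
  fail(5) 'd': from fail(0)=0 chase 'd': 0 ⇒ 0;  out=∅∪out(0)=∅
  fail(2) 'ee': from fail(1)=0 chase 'e': 0 ⇒ 1;  out={0}∪out(1)={0}
  fail(4) 'cd': from fail(3)=0 chase 'd': 0 ⇒ 5;  out={1}∪out(5)={1}
  fail(6) 'dc': from fail(5)=0 chase 'c': 0 ⇒ 3;  out=∅∪out(3)=∅
  fail(15) 'da': from fail(5)=0 chase 'a': 0 ⇒ 0;  out=∅∪out(0)=∅
  fail(19) 'cc': from fail(3)=0 chase 'c': 0 ⇒ 3;  out={7}∪out(3)={7}
  fail(7) 'dcc': from fail(6)=3 chase 'c': 3 ⇒ 19;  out=∅∪out(19)={7}
  fail(9) 'dcb': from fail(6)=3 chase 'b': 3→0 ⇒ 0;  out=∅∪out(0)=∅
  fail(11) 'cdb': from fail(4)=5 chase 'b': 5→0 ⇒ 0;  out=∅∪out(0)=∅
  fail(16) 'daa': from fail(15)=0 chase 'a': 0 ⇒ 0;  out=∅∪out(0)=∅
  fail(20) 'ccc': from fail(19)=3 chase 'c': 3 ⇒ 19;  out={6}∪out(19)={6,7}
  fail(8) 'dcce': from fail(7)=19 chase 'e': 19→3→0 ⇒ 1;  out={2}∪out(1)={2}
  fail(10) 'dcba': from fail(9)=0 chase 'a': 0 ⇒ 0;  out={3}∪out(0)={3}
  fail(12) 'cdbd': from fail(11)=0 chase 'd': 0 ⇒ 5;  out=∅∪out(5)=∅
  fail(17) 'daad': from fail(16)=0 chase 'd': 0 ⇒ 5;  out=∅∪out(5)=∅
  fail(13) 'cdbdb': from fail(12)=5 chase 'b': 5→0 ⇒ 0;  out=∅∪out(0)=∅
  fail(18) 'daada': from fail(17)=5 chase 'a': 5 ⇒ 15;  out={5}∪out(15)={5}
  fail(14) 'cdbdba': from fail(13)=0 chase 'a': 0 ⇒ 0;  out={4}∪out(0)={4}

Scan:
[0] read 'd'  n0⇒n5
[1] read 'c'  n5⇒n6
[2] read 'c'  n6⇒n7  ** P7@[1:2]
[3] read 'e'  n7⇒n8  ** P2@[0:3]
[4] read 'c'  n8⇒n3 (fail-walked)
[5] read 'c'  n3⇒n19  ** P7@[4:5]
[6] read 'c'  n19⇒n20  ** P6@[4:6],P7@[5:6]
[7] read 'c'  n20⇒n20 (fail-walked)  ** P6@[5:7],P7@[6:7]
[8] read 'd'  n20⇒n4 (fail-walked)  ** P1@[7:8]
[9] read 'c'  n4⇒n6 (fail-walked)
[10] read 'b'  n6⇒n9
[11] read 'a'  n9⇒n10  ** P3@[8:11]
[12] read 'b'  n10⇒n0 (fail-walked)
[13] read 'c'  n0⇒n3
[14] read 'b'  n3⇒n0 (fail-walked)
[15] read 'd'  n0⇒n5
[16] read 'c'  n5⇒n6
[17] read 'b'  n6⇒n9
[18] read 'a'  n9⇒n10  ** P3@[15:18]
[19] read 'c'  n10⇒n3 (fail-walked)
[20] read 'c'  n3⇒n19  ** P7@[19:20]
[21] read 'd'  n19⇒n4 (fail-walked)  ** P1@[20:21]
[22] read 'e'  n4⇒n1 (fail-walked)
[23] read 'c'  n1⇒n3 (fail-walked)
[24] read 'c'  n3⇒n19  ** P7@[23:24]
[25] read 'a'  n19⇒n0 (fail-walked)
[26] read 'c'  n0⇒n3
[27] read 'c'  n3⇒n19  ** P7@[26:27]
[28] read 'd'  n19⇒n4 (fail-walked)  ** P1@[27:28]
[29] read 'c'  n4⇒n6 (fail-walked)
[30] read 'c'  n6⇒n7  ** P7@[29:30]
[31] read 'e'  n7⇒n8  ** P2@[28:31]
[32] read 'c'  n8⇒n3 (fail-walked)
[33] read 'c'  n3⇒n19  ** P7@[32:33]
[34] read 'c'  n19⇒n20  ** P6@[32:34],P7@[33:34]
[35] read 'a'  n20⇒n0 (fail-walked)
[36] read 'b'  n0⇒n0
[37] read 'c'  n0⇒n3
[38] read 'a'  n3⇒n0 (fail-walked)
[39] read 'e'  n0⇒n1
[40] read 'e'  n1⇒n2  ** P0@[39:40]
[41] read 'c'  n2⇒n3 (fail-walked)
[42] read 'd'  n3⇒n4  ** P1@[41:42]
[43] read 'b'  n4⇒n11
[44] read 'd'  n11⇒n12
[45] read 'b'  n12⇒n13
[46] read 'a'  n13⇒n14  ** P4@[41:46]
[47] read 'e'  n14⇒n1 (fail-walked)
[48] read 'e'  n1⇒n2  ** P0@[47:48]

All matches (sorted): [[2,7],[3,2],[5,7],[6,6],[6,7],[7,6],[7,7],[8,1],[11,3],[18,3],[20,7],[21,1],[24,7],[27,7],[28,1],[30,7],[31,2],[33,7],[34,6],[34,7],[40,0],[42,1],[46,4],[48,0]]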